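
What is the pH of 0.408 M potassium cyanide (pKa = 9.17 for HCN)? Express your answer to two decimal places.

CN- is the conjugate base of the weak acid HCN.
Ka = 10^(−9.17) = 6.76 × 10^-10
Kb = Kw/Ka = 1.0×10^-14 / 6.76 × 10^-10 = 1.48 × 10^-5
From the ICE table, Kb = [OH-]²/(0.408 − [OH-]) = 1.48 × 10^-5.
Since Kb ≪ C₀, [OH-] ≈ √(Kb·C₀) = 2.46 × 10^-3 M.
([OH-]/C₀ = 0.6% < 5%, so the approximation holds.)
pOH = 2.61, so pH = 14.00 − pOH = 11.39

pH = 11.39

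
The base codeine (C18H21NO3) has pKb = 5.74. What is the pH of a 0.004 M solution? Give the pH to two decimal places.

pH = 9.93

C18H21NO3 + H2O ⇌ C18H22NO3+ + OH-
Kb = 10^(−5.74) = 1.82 × 10^-6
Let x = [OH-] at equilibrium. Kb = x²/(0.004 − x).
Since Kb ≪ C₀, x ≈ √(Kb·C₀) = 8.53 × 10^-5 M.
Check: 2.1% ionized — well under 5%, approximation valid.
pOH = −log(8.53 × 10^-5) = 4.07; pH = 14.00 − 4.07 = 9.93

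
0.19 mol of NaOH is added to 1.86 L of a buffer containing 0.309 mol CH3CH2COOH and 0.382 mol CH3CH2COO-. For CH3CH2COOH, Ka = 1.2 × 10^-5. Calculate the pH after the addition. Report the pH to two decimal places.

pH = 5.60

After neutralization: n(CH3CH2COOH) = 0.119 mol, n(CH3CH2COO-) = 0.572 mol.
pKa = −log(1.2 × 10^-5) = 4.921
pH = pKa + log(n_CH3CH2COO-/n_CH3CH2COOH) = 4.921 + log(0.572/0.119) = 4.921 + (+0.682)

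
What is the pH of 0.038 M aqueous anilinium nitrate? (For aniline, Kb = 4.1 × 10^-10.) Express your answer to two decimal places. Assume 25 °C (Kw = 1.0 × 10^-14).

pH = 3.02

C6H5NH3+ is the conjugate acid of the weak base C6H5NH2.
Ka = Kw/Kb = 1.0×10^-14 / 4.1 × 10^-10 = 2.44 × 10^-5
Ka = x²/(0.038 − x) = 2.44 × 10^-5
Since Ka ≪ C₀, x ≈ √(Ka·C₀) = 9.63 × 10^-4 M.
Check: 2.5% ionized — well under 5%, approximation valid.
pH = −log[H+] = −log(9.63 × 10^-4) = 3.02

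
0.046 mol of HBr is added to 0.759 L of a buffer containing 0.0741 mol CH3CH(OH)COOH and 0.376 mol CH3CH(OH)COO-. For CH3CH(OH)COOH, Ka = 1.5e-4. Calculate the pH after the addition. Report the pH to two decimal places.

pH = 4.26

Added H+ converts CH3CH(OH)COO- to CH3CH(OH)COOH: CH3CH(OH)COOH → 0.12 mol, CH3CH(OH)COO- → 0.33 mol.
pKa = −log(1.5 × 10^-4) = 3.824
pH = pKa + log([A⁻]/[HA]) = 3.824 + log(0.33/0.12) = 3.824 +0.439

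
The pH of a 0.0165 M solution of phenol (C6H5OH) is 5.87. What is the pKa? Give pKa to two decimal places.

pKa = 9.96

[H+] = 10^(-5.87) = 1.35 × 10^-6 M
At equilibrium [HA] = 0.0165 − 1.35 × 10^-6 = 1.65 × 10^-2 M
Ka = [H+][A-]/[HA] = (1.35 × 10^-6)² / 1.65 × 10^-2 = 1.10 × 10^-10
pKa = -log(1.10 × 10^-10) = 9.96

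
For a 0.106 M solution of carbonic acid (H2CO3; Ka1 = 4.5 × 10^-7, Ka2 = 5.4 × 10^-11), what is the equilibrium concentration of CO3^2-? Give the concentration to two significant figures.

5.4 × 10^-11 M

First ionization gives [H+] ≈ [HCO3-] = 2.18 × 10^-4 M.
Second step: Ka2 = [H+][CO3^2-]/[HCO3-] ≈ [CO3^2-] (since [H+] ≈ [HCO3-]).
So [CO3^2-] ≈ Ka2.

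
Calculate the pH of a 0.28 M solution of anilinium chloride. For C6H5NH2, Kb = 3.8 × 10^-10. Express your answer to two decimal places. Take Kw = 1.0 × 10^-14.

pH = 2.57

C6H5NH3+ is the conjugate acid of the weak base C6H5NH2.
Ka = Kw/Kb = 1.0×10^-14 / 3.8 × 10^-10 = 2.63 × 10^-5
Ka = x²/(0.28 − x) = 2.63 × 10^-5
Neglecting x in the denominator: x = √(2.63 × 10^-5 × 0.28) = 2.71 × 10^-3 M
pH = −log(2.71 × 10^-3) = 2.57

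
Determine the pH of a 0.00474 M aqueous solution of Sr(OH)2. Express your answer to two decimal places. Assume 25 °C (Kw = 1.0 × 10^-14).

pH = 11.98

Sr(OH)2 is a strong base (each formula unit releases 2 OH-); [OH-] = 0.00948 M.
pOH = -log(0.00948) = 2.02
pH = 14.00 - 2.02 = 11.98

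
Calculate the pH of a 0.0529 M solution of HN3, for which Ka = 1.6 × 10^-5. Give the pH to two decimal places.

pH = 3.04

HN3 ⇌ N3- + H+
Let x = [H+] at equilibrium. Ka = x²/(0.0529 − x).
Neglecting x in the denominator: x = √(1.6 × 10^-5 × 0.0529) = 9.20 × 10^-4 M
Check: 1.7% ionized — well under 5%, approximation valid.
pH = −log[H+] = −log(9.20 × 10^-4) = 3.04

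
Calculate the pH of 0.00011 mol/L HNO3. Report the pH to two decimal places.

HNO3 is a strong acid and dissociates completely, so [H+] = 0.00011 M.
pH = -log(0.00011) = 3.96

pH = 3.96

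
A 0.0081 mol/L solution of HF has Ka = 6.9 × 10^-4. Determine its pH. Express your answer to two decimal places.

pH = 2.69

HF ⇌ F- + H+
Ka = [H+]²/(0.0081 − [H+]) = 6.9 × 10^-4
The 5% rule fails; solving [H+]² + Ka·[H+] − Ka·C₀ = 0 exactly:
[H+] = (−Ka + √(Ka² + 4·Ka·C₀))/2 = 2.04 × 10^-3 M
pH = −log[H+] = −log(2.04 × 10^-3) = 2.69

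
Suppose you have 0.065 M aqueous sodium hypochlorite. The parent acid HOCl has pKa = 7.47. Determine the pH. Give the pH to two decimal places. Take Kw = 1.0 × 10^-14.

pH = 10.14

OCl- is the conjugate base of the weak acid HOCl.
Ka = 10^(−7.47) = 3.39 × 10^-8
Kb = Kw/Ka = 1.0×10^-14 / 3.39 × 10^-8 = 2.95 × 10^-7
From the ICE table, Kb = x²/(0.065 − x) = 2.95 × 10^-7.
Neglecting x in the denominator: x = √(2.95 × 10^-7 × 0.065) = 1.38 × 10^-4 M
pOH = −log(1.38 × 10^-4) = 3.86; pH = 14.00 − 3.86 = 10.14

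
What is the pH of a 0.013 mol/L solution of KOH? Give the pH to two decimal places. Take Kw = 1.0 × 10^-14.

pH = 12.11

KOH is a strong base; [OH-] = 0.013 M.
pOH = -log(0.013) = 1.89
pH = 14.00 - 1.89 = 12.11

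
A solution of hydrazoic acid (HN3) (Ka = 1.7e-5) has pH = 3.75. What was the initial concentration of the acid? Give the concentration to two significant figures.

[H+] = 10^(-3.75) = 1.78 × 10^-4 M = x
Ka = x²/(C₀ − x) ⇒ C₀ = x + x²/Ka
C₀ = 1.78 × 10^-4 + (1.78 × 10^-4)²/(1.7 × 10^-5) = 2.04 × 10^-3 M

C₀ = 2.0 × 10^-3 M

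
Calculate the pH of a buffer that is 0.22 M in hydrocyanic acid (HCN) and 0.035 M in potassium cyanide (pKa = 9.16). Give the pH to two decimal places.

Using pH = pKa + log([base]/[acid]) with [base]/[acid] = 0.035/0.22:
pH = 9.16 + (-0.798) = 8.36

pH = 8.36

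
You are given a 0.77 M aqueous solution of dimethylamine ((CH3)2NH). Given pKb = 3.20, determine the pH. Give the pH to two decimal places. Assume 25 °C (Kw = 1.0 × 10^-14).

pH = 12.34

(CH3)2NH + H2O ⇌ (CH3)2NH2+ + OH-
Kb = 10^(−3.20) = 6.31 × 10^-4
From the ICE table, Kb = [OH-]²/(0.77 − [OH-]) = 6.31 × 10^-4.
Since Kb ≪ C₀, [OH-] ≈ √(Kb·C₀) = 2.20 × 10^-2 M.
Check: 2.9% ionized — well under 5%, approximation valid.
pOH = −log(2.20 × 10^-2) = 1.66; pH = 14.00 − 1.66 = 12.34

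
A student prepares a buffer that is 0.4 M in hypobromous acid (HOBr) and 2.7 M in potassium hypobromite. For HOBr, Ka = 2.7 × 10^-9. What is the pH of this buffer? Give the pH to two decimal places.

pKa = −log(2.7 × 10^-9) = 8.569
Using pH = pKa + log([base]/[acid]) with [base]/[acid] = 2.7/0.4:
pH = 8.569 + (+0.829) = 9.40

pH = 9.40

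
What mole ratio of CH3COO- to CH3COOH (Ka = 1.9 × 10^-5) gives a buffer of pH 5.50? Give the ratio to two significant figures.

pKa = -log(1.9 × 10^-5) = 4.721
pH = pKa + log(r) ⇒ log(r) = 5.50 − 4.721 = +0.779
r = [CH3COO-]/[CH3COOH] = 10^(+0.779) = 6.01

ratio = 6.0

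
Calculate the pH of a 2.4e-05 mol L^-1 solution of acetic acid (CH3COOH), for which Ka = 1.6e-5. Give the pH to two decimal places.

pH = 4.88

CH3COOH ⇌ CH3COO- + H+
Ka = [H+]²/(2.4e-05 − [H+]) = 1.6 × 10^-5
[H+] is not negligible relative to C₀; solve [H+]² + 1.6e-05·[H+] − 3.84e-10 = 0.
[H+] = [−1.6e-05 + √(1.6e-05² + 1.54e-09)]/2 = 1.32 × 10^-5 M
pH = −log(1.32 × 10^-5) = 4.88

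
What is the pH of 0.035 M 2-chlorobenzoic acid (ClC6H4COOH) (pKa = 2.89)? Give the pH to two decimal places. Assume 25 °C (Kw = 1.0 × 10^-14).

ClC6H4COOH ⇌ ClC6H4COO- + H+
Ka = 10^(−2.89) = 1.29 × 10^-3
Ka = [H+]²/(0.035 − [H+]) = 1.29 × 10^-3
Here C₀/Ka ≈ 27.1, so the small-[H+] approximation fails. Use the quadratic:
[H+] = (−Ka + √(Ka² + 4·Ka·C₀))/2 = 6.11 × 10^-3 M
pH = −log(6.11 × 10^-3) = 2.21

pH = 2.21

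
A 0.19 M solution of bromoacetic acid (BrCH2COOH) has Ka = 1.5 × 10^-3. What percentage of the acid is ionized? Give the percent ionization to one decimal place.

8.5%

BrCH2COOH ⇌ BrCH2COO- + H+; let x = [H+] at equilibrium.
Ka = x²/(C₀ − x); solving the quadratic gives x = 1.61 × 10^-2 M.
% ionization = x/C₀ × 100% = 1.61 × 10^-2/0.19 × 100% = 8.5%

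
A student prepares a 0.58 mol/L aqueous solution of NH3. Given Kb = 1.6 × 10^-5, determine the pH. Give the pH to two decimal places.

NH3 + H2O ⇌ NH4+ + OH-
From the ICE table, Kb = [OH-]²/(0.58 − [OH-]) = 1.6 × 10^-5.
Since Kb ≪ C₀, [OH-] ≈ √(Kb·C₀) = 3.05 × 10^-3 M.
pOH = −log(3.05 × 10^-3) = 2.52; pH = 14.00 − 2.52 = 11.48

pH = 11.48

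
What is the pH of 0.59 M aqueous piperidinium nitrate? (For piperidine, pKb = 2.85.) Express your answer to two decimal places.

pH = 5.69

C5H10NH2+ is the conjugate acid of the weak base C5H10NH.
Kb = 10^(−2.85) = 1.41 × 10^-3
Ka = Kw/Kb = 1.0×10^-14 / 1.41 × 10^-3 = 7.09 × 10^-12
From the ICE table, Ka = x²/(0.59 − x) = 7.09 × 10^-12.
Neglecting x in the denominator: x = √(7.09 × 10^-12 × 0.59) = 2.05 × 10^-6 M
pH = −log(2.05 × 10^-6) = 5.69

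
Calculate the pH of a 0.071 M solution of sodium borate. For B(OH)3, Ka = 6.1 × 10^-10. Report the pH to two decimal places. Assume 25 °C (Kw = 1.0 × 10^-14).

B(OH)4- is the conjugate base of the weak acid B(OH)3.
Kb = Kw/Ka = 1.0×10^-14 / 6.1 × 10^-10 = 1.64 × 10^-5
From the ICE table, Kb = x²/(0.071 − x) = 1.64 × 10^-5.
Assume x ≪ 0.071: x ≈ √(1.64 × 10^-5 × 0.071) = 1.08 × 10^-3 M
pOH = −log(1.08 × 10^-3) = 2.97; pH = 14.00 − 2.97 = 11.03

pH = 11.03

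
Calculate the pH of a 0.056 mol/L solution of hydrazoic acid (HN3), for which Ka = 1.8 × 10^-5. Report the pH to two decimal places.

HN3 ⇌ N3- + H+
Ka = x²/(0.056 − x) = 1.8 × 10^-5
Assume x ≪ 0.056: x ≈ √(1.8 × 10^-5 × 0.056) = 1.00 × 10^-3 M
pH = −log(1.00 × 10^-3) = 3.00

pH = 3.00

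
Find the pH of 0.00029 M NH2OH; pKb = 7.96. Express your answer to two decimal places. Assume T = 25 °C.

NH2OH + H2O ⇌ NH3OH+ + OH-
Kb = 10^(−7.96) = 1.10 × 10^-8
Kb = x²/(0.00029 − x) = 1.10 × 10^-8
Neglecting x in the denominator: x = √(1.10 × 10^-8 × 0.00029) = 1.79 × 10^-6 M
Check: 0.62% ionized — well under 5%, approximation valid.
pOH = 5.75, so pH = 14.00 − pOH = 8.25

pH = 8.25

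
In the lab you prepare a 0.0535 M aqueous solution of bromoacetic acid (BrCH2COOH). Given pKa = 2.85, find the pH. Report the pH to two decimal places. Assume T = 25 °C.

BrCH2COOH ⇌ BrCH2COO- + H+
Ka = 10^(−2.85) = 1.41 × 10^-3
Ka = x²/(0.0535 − x) = 1.41 × 10^-3
The 5% rule fails; solving x² + Ka·x − Ka·C₀ = 0 exactly:
x = [−0.00141 + √(0.00141² + 0.000302)]/2 = 8.01 × 10^-3 M
pH = −log[H+] = −log(8.01 × 10^-3) = 2.10

pH = 2.10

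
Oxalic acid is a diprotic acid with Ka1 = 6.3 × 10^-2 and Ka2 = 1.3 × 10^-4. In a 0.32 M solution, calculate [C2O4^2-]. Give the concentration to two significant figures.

1.3 × 10^-4 M

First ionization gives [H+] ≈ [HC2O4-] = 1.14 × 10^-1 M.
Second step: Ka2 = [H+][C2O4^2-]/[HC2O4-] ≈ [C2O4^2-] (since [H+] ≈ [HC2O4-]).
So [C2O4^2-] ≈ Ka2.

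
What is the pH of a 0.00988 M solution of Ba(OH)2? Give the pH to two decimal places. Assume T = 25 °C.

Ba(OH)2 is a strong base (each formula unit releases 2 OH-); [OH-] = 0.0198 M.
pOH = -log(0.0198) = 1.70
pH = 14.00 - 1.70 = 12.30

pH = 12.30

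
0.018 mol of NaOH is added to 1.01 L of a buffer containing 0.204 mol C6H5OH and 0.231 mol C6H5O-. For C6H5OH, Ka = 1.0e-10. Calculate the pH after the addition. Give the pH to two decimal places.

OH- converts C6H5OH to C6H5O-: C6H5OH → 0.186 mol, C6H5O- → 0.249 mol.
pKa = −log(1.0 × 10^-10) = 10.000
pH = pKa + log([A⁻]/[HA]) = 10.000 + log(0.249/0.186) = 10.000 +0.127

pH = 10.13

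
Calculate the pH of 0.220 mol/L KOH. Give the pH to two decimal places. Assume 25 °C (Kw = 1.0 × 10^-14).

KOH is a strong base; [OH-] = 0.22 M.
pOH = -log(0.22) = 0.66
pH = 14.00 - 0.66 = 13.34

pH = 13.34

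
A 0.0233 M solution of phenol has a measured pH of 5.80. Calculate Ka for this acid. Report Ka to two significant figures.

Ka = 1.1 × 10^-10

[H+] = 10^(-5.80) = 1.58 × 10^-6 M
At equilibrium [HA] = 0.0233 − 1.58 × 10^-6 = 2.33 × 10^-2 M
Ka = [H+][A-]/[HA] = (1.58 × 10^-6)² / 2.33 × 10^-2 = 1.1 × 10^-10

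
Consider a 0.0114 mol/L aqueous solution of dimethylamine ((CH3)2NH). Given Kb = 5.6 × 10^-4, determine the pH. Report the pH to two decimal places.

(CH3)2NH + H2O ⇌ (CH3)2NH2+ + OH-
From the ICE table, Kb = x²/(0.0114 − x) = 5.6 × 10^-4.
The 5% rule fails; solving x² + Kb·x − Kb·C₀ = 0 exactly:
x = (−Kb + √(Kb² + 4·Kb·C₀))/2 = 2.26 × 10^-3 M
pOH = 2.65, so pH = 14.00 − pOH = 11.35

pH = 11.35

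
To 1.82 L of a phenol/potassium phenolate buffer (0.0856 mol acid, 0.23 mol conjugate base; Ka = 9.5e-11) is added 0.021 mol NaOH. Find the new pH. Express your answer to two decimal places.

pH = 10.61

After neutralization: n(C6H5OH) = 0.0646 mol, n(C6H5O-) = 0.251 mol.
pKa = −log(9.5 × 10^-11) = 10.022
pH = pKa + log([A⁻]/[HA]) = 10.022 + log(0.251/0.0646) = 10.022 +0.589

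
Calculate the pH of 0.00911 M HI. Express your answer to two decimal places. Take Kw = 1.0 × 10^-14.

HI is a strong acid and dissociates completely, so [H+] = 0.00911 M.
pH = -log(0.00911) = 2.04

pH = 2.04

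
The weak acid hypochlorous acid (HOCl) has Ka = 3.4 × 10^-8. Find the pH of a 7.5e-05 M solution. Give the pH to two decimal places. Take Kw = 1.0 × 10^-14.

pH = 5.80

HOCl ⇌ OCl- + H+
From the ICE table, Ka = x²/(7.5e-05 − x) = 3.4 × 10^-8.
Since Ka ≪ C₀, x ≈ √(Ka·C₀) = 1.60 × 10^-6 M.
(x/C₀ = 2.1% < 5%, so the approximation holds.)
pH = −log[H+] = −log(1.60 × 10^-6) = 5.80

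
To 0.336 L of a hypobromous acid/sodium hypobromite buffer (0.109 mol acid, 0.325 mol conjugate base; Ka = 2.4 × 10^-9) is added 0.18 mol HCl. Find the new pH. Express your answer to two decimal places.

After neutralization: n(HOBr) = 0.289 mol, n(OBr-) = 0.145 mol.
pKa = −log(2.4 × 10^-9) = 8.620
Henderson–Hasselbalch with mole ratio 0.145/0.289: pH = 8.620 + (-0.300)

pH = 8.32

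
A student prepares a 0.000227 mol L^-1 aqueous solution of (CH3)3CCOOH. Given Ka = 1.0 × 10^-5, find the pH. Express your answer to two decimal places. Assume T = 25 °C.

(CH3)3CCOOH ⇌ (CH3)3CCOO- + H+
Let x = [H+] at equilibrium. Ka = x²/(0.000227 − x).
The 5% rule fails; solving x² + Ka·x − Ka·C₀ = 0 exactly:
x = [−1e-05 + √(1e-05² + 9.08e-09)]/2 = 4.29 × 10^-5 M
pH = −log[H+] = −log(4.29 × 10^-5) = 4.37

pH = 4.37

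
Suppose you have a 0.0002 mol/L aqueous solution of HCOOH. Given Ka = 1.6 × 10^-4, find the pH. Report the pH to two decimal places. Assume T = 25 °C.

pH = 3.94

HCOOH ⇌ HCOO- + H+
From the ICE table, Ka = [H+]²/(0.0002 − [H+]) = 1.6 × 10^-4.
[H+] is not negligible relative to C₀; solve [H+]² + 0.00016·[H+] − 3.2e-08 = 0.
[H+] = [−0.00016 + √(0.00016² + 1.28e-07)]/2 = 1.16 × 10^-4 M
pH = −log[H+] = −log(1.16 × 10^-4) = 3.94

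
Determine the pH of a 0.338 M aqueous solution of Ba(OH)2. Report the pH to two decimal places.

pH = 13.83

Ba(OH)2 is a strong base (each formula unit releases 2 OH-); [OH-] = 0.676 M.
pOH = -log(0.676) = 0.17
pH = 14.00 - 0.17 = 13.83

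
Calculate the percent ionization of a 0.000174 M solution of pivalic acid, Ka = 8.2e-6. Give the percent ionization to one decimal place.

(CH3)3CCOOH ⇌ (CH3)3CCOO- + H+; let x = [H+] at equilibrium.
Solve x² + 8.2e-06x − 1.43e-09 = 0 → x = 3.39 × 10^-5 M
% ionization = x/C₀ × 100% = 3.39 × 10^-5/0.000174 × 100% = 19.5%

19.5%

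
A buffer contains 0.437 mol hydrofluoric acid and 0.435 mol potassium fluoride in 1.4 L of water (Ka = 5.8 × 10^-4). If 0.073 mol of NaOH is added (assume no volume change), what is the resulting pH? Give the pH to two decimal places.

OH- converts HF to F-: HF → 0.364 mol, F- → 0.508 mol.
pKa = −log(5.8 × 10^-4) = 3.237
pH = pKa + log(n_F-/n_HF) = 3.237 + log(0.508/0.364) = 3.237 + (+0.145)

pH = 3.38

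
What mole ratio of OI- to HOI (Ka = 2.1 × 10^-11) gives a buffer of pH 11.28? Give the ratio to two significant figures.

ratio = 4.0

pKa = -log(2.1 × 10^-11) = 10.678
pH = pKa + log(r) ⇒ log(r) = 11.28 − 10.678 = +0.602
r = [OI-]/[HOI] = 10^(+0.602) = 4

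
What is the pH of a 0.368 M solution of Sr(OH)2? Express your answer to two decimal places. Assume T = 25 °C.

Sr(OH)2 is a strong base (each formula unit releases 2 OH-); [OH-] = 0.736 M.
pOH = -log(0.736) = 0.13
pH = 14.00 - 0.13 = 13.87

pH = 13.87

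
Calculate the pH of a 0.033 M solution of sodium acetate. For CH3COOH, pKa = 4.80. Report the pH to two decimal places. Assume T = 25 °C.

CH3COO- is the conjugate base of the weak acid CH3COOH.
Ka = 10^(−4.80) = 1.58 × 10^-5
Kb = Kw/Ka = 1.0×10^-14 / 1.58 × 10^-5 = 6.33 × 10^-10
Let x = [OH-] at equilibrium. Kb = x²/(0.033 − x).
Since Kb ≪ C₀, x ≈ √(Kb·C₀) = 4.57 × 10^-6 M.
pOH = 5.34, so pH = 14.00 − pOH = 8.66

pH = 8.66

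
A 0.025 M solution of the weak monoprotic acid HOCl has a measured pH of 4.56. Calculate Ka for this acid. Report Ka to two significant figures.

Ka = 3.0 × 10^-8

[H+] = 10^(-4.56) = 2.75 × 10^-5 M
At equilibrium [HA] = 0.025 − 2.75 × 10^-5 = 2.50 × 10^-2 M
Ka = [H+][A-]/[HA] = (2.75 × 10^-5)² / 2.50 × 10^-2 = 3.0 × 10^-8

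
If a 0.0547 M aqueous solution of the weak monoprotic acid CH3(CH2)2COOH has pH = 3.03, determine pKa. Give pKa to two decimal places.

pKa = 4.79

[H+] = 10^(-3.03) = 9.33 × 10^-4 M
At equilibrium [HA] = 0.0547 − 9.33 × 10^-4 = 5.38 × 10^-2 M
Ka = [H+][A-]/[HA] = (9.33 × 10^-4)² / 5.38 × 10^-2 = 1.62 × 10^-5
pKa = -log(1.62 × 10^-5) = 4.79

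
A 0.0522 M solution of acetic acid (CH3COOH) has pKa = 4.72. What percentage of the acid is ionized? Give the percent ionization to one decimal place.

CH3COOH ⇌ CH3COO- + H+; let x = [H+] at equilibrium.
Ka = 10^(−4.72) = 1.91 × 10^-5
x ≈ √(Ka·C₀) = √(1.91 × 10^-5 × 0.0522) = 9.99 × 10^-4 M
Fraction ionized = 9.99 × 10^-4 / 0.0522 = 0.0191 → 1.9%

1.9%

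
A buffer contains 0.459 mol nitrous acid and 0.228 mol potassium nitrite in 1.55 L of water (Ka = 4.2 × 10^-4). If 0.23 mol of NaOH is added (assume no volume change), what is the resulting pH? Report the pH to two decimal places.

pH = 3.68

After neutralization: n(HNO2) = 0.229 mol, n(NO2-) = 0.458 mol.
pKa = −log(4.2 × 10^-4) = 3.377
Henderson–Hasselbalch with mole ratio 0.458/0.229: pH = 3.377 + (+0.301)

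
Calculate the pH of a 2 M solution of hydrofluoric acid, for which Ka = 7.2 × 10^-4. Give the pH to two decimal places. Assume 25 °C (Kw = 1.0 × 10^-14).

HF ⇌ F- + H+
From the ICE table, Ka = [H+]²/(2 − [H+]) = 7.2 × 10^-4.
Since Ka ≪ C₀, [H+] ≈ √(Ka·C₀) = 3.79 × 10^-2 M.
pH = −log[H+] = −log(3.79 × 10^-2) = 1.42

pH = 1.42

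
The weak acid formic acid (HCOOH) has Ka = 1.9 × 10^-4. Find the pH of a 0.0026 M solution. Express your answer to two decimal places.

pH = 3.21

HCOOH ⇌ HCOO- + H+
Let x = [H+] at equilibrium. Ka = x²/(0.0026 − x).
Here C₀/Ka ≈ 13.7, so the small-x approximation fails. Use the quadratic:
x = [−0.00019 + √(0.00019² + 1.98e-06)]/2 = 6.14 × 10^-4 M
pH = −log(6.14 × 10^-4) = 3.21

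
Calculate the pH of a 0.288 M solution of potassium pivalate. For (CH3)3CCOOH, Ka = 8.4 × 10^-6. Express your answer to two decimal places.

(CH3)3CCOO- is the conjugate base of the weak acid (CH3)3CCOOH.
Kb = Kw/Ka = 1.0×10^-14 / 8.4 × 10^-6 = 1.19 × 10^-9
Let x = [OH-] at equilibrium. Kb = x²/(0.288 − x).
Since Kb ≪ C₀, x ≈ √(Kb·C₀) = 1.85 × 10^-5 M.
pOH = 4.73, so pH = 14.00 − pOH = 9.27

pH = 9.27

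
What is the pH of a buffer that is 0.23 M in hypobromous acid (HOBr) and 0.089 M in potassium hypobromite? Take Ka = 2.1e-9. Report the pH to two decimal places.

pKa = −log(2.1 × 10^-9) = 8.678
Henderson–Hasselbalch: pH = pKa + log([OBr-]/[HOBr]) = 8.678 + log(0.089/0.23)
pH = 8.678 + (-0.412) = 8.27

pH = 8.27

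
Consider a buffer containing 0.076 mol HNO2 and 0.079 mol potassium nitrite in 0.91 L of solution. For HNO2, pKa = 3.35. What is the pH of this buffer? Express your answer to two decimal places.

Using pH = pKa + log([base]/[acid]) with [base]/[acid] = 0.079/0.076:
pH = 3.35 + (+0.017) = 3.37

pH = 3.37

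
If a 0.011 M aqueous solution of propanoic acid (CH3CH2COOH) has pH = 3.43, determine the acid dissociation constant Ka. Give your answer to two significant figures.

[H+] = 10^(-3.43) = 3.72 × 10^-4 M
At equilibrium [HA] = 0.011 − 3.72 × 10^-4 = 1.06 × 10^-2 M
Ka = [H+][A-]/[HA] = (3.72 × 10^-4)² / 1.06 × 10^-2 = 1.3 × 10^-5

Ka = 1.3 × 10^-5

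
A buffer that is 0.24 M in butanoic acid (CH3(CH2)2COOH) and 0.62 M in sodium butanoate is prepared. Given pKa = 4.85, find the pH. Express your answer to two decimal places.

Using pH = pKa + log([base]/[acid]) with [base]/[acid] = 0.62/0.24:
pH = 4.85 + (+0.412) = 5.26

pH = 5.26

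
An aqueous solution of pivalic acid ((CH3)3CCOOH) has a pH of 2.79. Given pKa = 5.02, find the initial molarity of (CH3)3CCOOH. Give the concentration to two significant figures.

C₀ = 2.8 × 10^-1 M

[H+] = 10^(-2.79) = 1.62 × 10^-3 M = x
Ka = 10^(−5.02) = 9.55 × 10^-6
Ka = x²/(C₀ − x) ⇒ C₀ = x + x²/Ka
C₀ = 1.62 × 10^-3 + (1.62 × 10^-3)²/(9.55 × 10^-6) = 2.76 × 10^-1 M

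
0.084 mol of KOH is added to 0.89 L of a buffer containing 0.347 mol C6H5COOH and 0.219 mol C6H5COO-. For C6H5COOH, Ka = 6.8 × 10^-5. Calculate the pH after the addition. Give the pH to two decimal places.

After neutralization: n(C6H5COOH) = 0.263 mol, n(C6H5COO-) = 0.303 mol.
pKa = −log(6.8 × 10^-5) = 4.167
pH = pKa + log([A⁻]/[HA]) = 4.167 + log(0.303/0.263) = 4.167 +0.061

pH = 4.23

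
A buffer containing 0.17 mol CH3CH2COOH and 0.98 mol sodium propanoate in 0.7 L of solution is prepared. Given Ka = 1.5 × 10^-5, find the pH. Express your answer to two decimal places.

pH = 5.58

pKa = −log(1.5 × 10^-5) = 4.824
pH = pKa + log([A⁻]/[HA]) = 4.824 + log(0.98/0.17)
pH = 4.824 + (+0.761) = 5.58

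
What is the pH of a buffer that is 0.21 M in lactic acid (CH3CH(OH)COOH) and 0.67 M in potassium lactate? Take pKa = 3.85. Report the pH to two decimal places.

pH = 4.35

pH = pKa + log([A⁻]/[HA]) = 3.85 + log(0.67/0.21)
pH = 3.85 + (+0.504) = 4.35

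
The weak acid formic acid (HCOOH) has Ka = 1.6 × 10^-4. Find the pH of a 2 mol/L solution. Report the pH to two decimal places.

HCOOH ⇌ HCOO- + H+
Ka = x²/(2 − x) = 1.6 × 10^-4
Since Ka ≪ C₀, x ≈ √(Ka·C₀) = 1.79 × 10^-2 M.
pH = −log[H+] = −log(1.79 × 10^-2) = 1.75

pH = 1.75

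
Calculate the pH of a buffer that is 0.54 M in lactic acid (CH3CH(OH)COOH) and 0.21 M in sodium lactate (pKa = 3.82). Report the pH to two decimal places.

pH = 3.41

Henderson–Hasselbalch: pH = pKa + log([CH3CH(OH)COO-]/[CH3CH(OH)COOH]) = 3.82 + log(0.21/0.54)
pH = 3.82 + (-0.410) = 3.41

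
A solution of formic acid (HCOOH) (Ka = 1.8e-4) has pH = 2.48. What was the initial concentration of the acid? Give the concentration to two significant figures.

[H+] = 10^(-2.48) = 3.31 × 10^-3 M = x
Ka = x²/(C₀ − x) ⇒ C₀ = x + x²/Ka
C₀ = 3.31 × 10^-3 + (3.31 × 10^-3)²/(1.8 × 10^-4) = 6.42 × 10^-2 M

C₀ = 6.4 × 10^-2 M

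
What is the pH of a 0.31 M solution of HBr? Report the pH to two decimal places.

pH = 0.51

HBr is a strong acid and dissociates completely, so [H+] = 0.31 M.
pH = -log(0.31) = 0.51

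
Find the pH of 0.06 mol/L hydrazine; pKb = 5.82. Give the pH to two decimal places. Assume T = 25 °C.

pH = 10.48

N2H4 + H2O ⇌ N2H5+ + OH-
Kb = 10^(−5.82) = 1.51 × 10^-6
Let x = [OH-] at equilibrium. Kb = x²/(0.06 − x).
Neglecting x in the denominator: x = √(1.51 × 10^-6 × 0.06) = 3.01 × 10^-4 M
Check: 0.5% ionized — well under 5%, approximation valid.
pOH = −log(3.01 × 10^-4) = 3.52; pH = 14.00 − 3.52 = 10.48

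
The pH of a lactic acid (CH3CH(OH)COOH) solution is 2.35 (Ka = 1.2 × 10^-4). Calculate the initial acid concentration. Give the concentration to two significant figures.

C₀ = 1.7 × 10^-1 M

[H+] = 10^(-2.35) = 4.47 × 10^-3 M = x
Ka = x²/(C₀ − x) ⇒ C₀ = x + x²/Ka
C₀ = 4.47 × 10^-3 + (4.47 × 10^-3)²/(1.2 × 10^-4) = 1.71 × 10^-1 M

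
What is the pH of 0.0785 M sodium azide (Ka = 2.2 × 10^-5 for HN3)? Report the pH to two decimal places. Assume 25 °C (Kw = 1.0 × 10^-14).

pH = 8.78

N3- is the conjugate base of the weak acid HN3.
Kb = Kw/Ka = 1.0×10^-14 / 2.2 × 10^-5 = 4.55 × 10^-10
Kb = x²/(0.0785 − x) = 4.55 × 10^-10
Assume x ≪ 0.0785: x ≈ √(4.55 × 10^-10 × 0.0785) = 5.98 × 10^-6 M
pOH = −log(5.98 × 10^-6) = 5.22; pH = 14.00 − 5.22 = 8.78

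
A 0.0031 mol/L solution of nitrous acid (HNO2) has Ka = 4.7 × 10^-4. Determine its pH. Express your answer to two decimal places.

HNO2 ⇌ NO2- + H+
Let x = [H+] at equilibrium. Ka = x²/(0.0031 − x).
x is not negligible relative to C₀; solve x² + 0.00047·x − 1.46e-06 = 0.
x = [−0.00047 + √(0.00047² + 5.83e-06)]/2 = 9.95 × 10^-4 M
pH = −log(9.95 × 10^-4) = 3.00

pH = 3.00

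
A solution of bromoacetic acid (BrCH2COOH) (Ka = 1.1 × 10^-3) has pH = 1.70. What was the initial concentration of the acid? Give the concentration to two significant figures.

C₀ = 3.8 × 10^-1 M

[H+] = 10^(-1.70) = 2.00 × 10^-2 M = x
Ka = x²/(C₀ − x) ⇒ C₀ = x + x²/Ka
C₀ = 2.00 × 10^-2 + (2.00 × 10^-2)²/(1.1 × 10^-3) = 3.84 × 10^-1 M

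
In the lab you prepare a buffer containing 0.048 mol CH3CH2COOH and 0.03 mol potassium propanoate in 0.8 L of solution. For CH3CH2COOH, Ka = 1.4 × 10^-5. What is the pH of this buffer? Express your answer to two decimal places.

pKa = −log(1.4 × 10^-5) = 4.854
Using pH = pKa + log([base]/[acid]) with [base]/[acid] = 0.03/0.048:
pH = 4.854 + (-0.204) = 4.65

pH = 4.65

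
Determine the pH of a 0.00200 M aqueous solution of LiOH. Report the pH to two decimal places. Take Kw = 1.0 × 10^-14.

LiOH is a strong base; [OH-] = 0.002 M.
pOH = -log(0.002) = 2.70
pH = 14.00 - 2.70 = 11.30

pH = 11.30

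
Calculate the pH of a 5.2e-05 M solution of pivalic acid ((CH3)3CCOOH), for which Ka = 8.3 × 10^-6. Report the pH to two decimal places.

(CH3)3CCOOH ⇌ (CH3)3CCOO- + H+
Let x = [H+] at equilibrium. Ka = x²/(5.2e-05 − x).
Here C₀/Ka ≈ 6.27, so the small-x approximation fails. Use the quadratic:
x = [−8.3e-06 + √(8.3e-06² + 1.73e-09)]/2 = 1.70 × 10^-5 M
pH = −log(1.70 × 10^-5) = 4.77

pH = 4.77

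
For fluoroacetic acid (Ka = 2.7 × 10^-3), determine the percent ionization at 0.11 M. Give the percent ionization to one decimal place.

14.5%

FCH2COOH ⇌ FCH2COO- + H+; let x = [H+] at equilibrium.
Ka = x²/(C₀ − x); solving the quadratic gives x = 1.59 × 10^-2 M.
% ionization = x/C₀ × 100% = 1.59 × 10^-2/0.11 × 100% = 14.5%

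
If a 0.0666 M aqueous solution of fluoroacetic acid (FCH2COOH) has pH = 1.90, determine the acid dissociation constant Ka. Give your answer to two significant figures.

[H+] = 10^(-1.90) = 1.26 × 10^-2 M
At equilibrium [HA] = 0.0666 − 1.26 × 10^-2 = 5.40 × 10^-2 M
Ka = [H+][A-]/[HA] = (1.26 × 10^-2)² / 5.40 × 10^-2 = 2.9 × 10^-3

Ka = 2.9 × 10^-3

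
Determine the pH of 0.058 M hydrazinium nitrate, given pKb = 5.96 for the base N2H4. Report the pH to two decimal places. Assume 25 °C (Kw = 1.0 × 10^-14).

pH = 4.64

N2H5+ is the conjugate acid of the weak base N2H4.
Kb = 10^(−5.96) = 1.10 × 10^-6
Ka = Kw/Kb = 1.0×10^-14 / 1.10 × 10^-6 = 9.09 × 10^-9
From the ICE table, Ka = x²/(0.058 − x) = 9.09 × 10^-9.
Assume x ≪ 0.058: x ≈ √(9.09 × 10^-9 × 0.058) = 2.30 × 10^-5 M
(x/C₀ = 0.04% < 5%, so the approximation holds.)
pH = −log(2.30 × 10^-5) = 4.64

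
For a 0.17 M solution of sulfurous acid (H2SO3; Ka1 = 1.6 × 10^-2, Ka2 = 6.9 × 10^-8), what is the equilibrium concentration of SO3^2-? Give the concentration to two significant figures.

First ionization gives [H+] ≈ [HSO3-] = 4.48 × 10^-2 M.
Second step: Ka2 = [H+][SO3^2-]/[HSO3-] ≈ [SO3^2-] (since [H+] ≈ [HSO3-]).
So [SO3^2-] ≈ Ka2.

6.9 × 10^-8 M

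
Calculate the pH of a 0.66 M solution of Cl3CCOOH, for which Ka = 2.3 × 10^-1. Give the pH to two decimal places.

pH = 0.54

Cl3CCOOH ⇌ Cl3CCOO- + H+
Ka = x²/(0.66 − x) = 2.3 × 10^-1
Here C₀/Ka ≈ 2.87, so the small-x approximation fails. Use the quadratic:
x = [−0.23 + √(0.23² + 0.607)]/2 = 2.91 × 10^-1 M
pH = −log(2.91 × 10^-1) = 0.54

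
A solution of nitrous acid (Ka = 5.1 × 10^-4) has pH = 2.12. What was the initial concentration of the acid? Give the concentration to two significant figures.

[H+] = 10^(-2.12) = 7.59 × 10^-3 M = x
Ka = x²/(C₀ − x) ⇒ C₀ = x + x²/Ka
C₀ = 7.59 × 10^-3 + (7.59 × 10^-3)²/(5.1 × 10^-4) = 1.21 × 10^-1 M

C₀ = 1.2 × 10^-1 M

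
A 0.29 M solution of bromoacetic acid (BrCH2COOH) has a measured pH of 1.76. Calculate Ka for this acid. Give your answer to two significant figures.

Ka = 1.1 × 10^-3

[H+] = 10^(-1.76) = 1.74 × 10^-2 M
At equilibrium [HA] = 0.29 − 1.74 × 10^-2 = 2.73 × 10^-1 M
Ka = [H+][A-]/[HA] = (1.74 × 10^-2)² / 2.73 × 10^-1 = 1.1 × 10^-3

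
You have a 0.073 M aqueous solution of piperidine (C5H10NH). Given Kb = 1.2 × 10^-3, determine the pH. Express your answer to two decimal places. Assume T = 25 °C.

C5H10NH + H2O ⇌ C5H10NH2+ + OH-
Kb = x²/(0.073 − x) = 1.2 × 10^-3
The 5% rule fails; solving x² + Kb·x − Kb·C₀ = 0 exactly:
x = (−Kb + √(Kb² + 4·Kb·C₀))/2 = 8.78 × 10^-3 M
pOH = −log(8.78 × 10^-3) = 2.06; pH = 14.00 − 2.06 = 11.94

pH = 11.94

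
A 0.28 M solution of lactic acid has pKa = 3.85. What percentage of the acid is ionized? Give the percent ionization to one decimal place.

2.2%

CH3CH(OH)COOH ⇌ CH3CH(OH)COO- + H+; let x = [H+] at equilibrium.
Ka = 10^(−3.85) = 1.41 × 10^-4
x ≈ √(Ka·C₀) = √(1.41 × 10^-4 × 0.28) = 6.28 × 10^-3 M
Fraction ionized = 6.28 × 10^-3 / 0.28 = 0.0224 → 2.2%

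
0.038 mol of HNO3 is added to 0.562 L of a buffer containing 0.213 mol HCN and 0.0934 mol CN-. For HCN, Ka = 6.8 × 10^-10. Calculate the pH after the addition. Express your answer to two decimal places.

pH = 8.51

After neutralization: n(HCN) = 0.251 mol, n(CN-) = 0.0554 mol.
pKa = −log(6.8 × 10^-10) = 9.167
pH = pKa + log([A⁻]/[HA]) = 9.167 + log(0.0554/0.251) = 9.167 -0.656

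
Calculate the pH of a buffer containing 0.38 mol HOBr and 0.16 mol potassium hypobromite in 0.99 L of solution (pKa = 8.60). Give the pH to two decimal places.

Using pH = pKa + log([base]/[acid]) with [base]/[acid] = 0.16/0.38:
pH = 8.60 + (-0.376) = 8.22

pH = 8.22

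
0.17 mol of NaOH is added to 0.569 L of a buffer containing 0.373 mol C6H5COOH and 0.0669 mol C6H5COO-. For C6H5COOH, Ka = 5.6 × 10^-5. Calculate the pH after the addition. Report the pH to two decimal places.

pH = 4.32

After neutralization: n(C6H5COOH) = 0.203 mol, n(C6H5COO-) = 0.237 mol.
pKa = −log(5.6 × 10^-5) = 4.252
pH = pKa + log([A⁻]/[HA]) = 4.252 + log(0.237/0.203) = 4.252 +0.067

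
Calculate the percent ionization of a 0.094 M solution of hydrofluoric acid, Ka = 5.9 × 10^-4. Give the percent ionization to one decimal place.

HF ⇌ F- + H+; let x = [H+] at equilibrium.
Solve x² + 0.00059x − 5.55e-05 = 0 → x = 7.16 × 10^-3 M
% ionization = x/C₀ × 100% = 7.16 × 10^-3/0.094 × 100% = 7.6%

7.6%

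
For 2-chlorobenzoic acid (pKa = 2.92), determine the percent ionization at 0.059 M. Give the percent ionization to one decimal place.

13.3%

ClC6H4COOH ⇌ ClC6H4COO- + H+; let x = [H+] at equilibrium.
Ka = 10^(−2.92) = 1.20 × 10^-3
Ka = x²/(C₀ − x); solving the quadratic gives x = 7.84 × 10^-3 M.
Fraction ionized = 7.84 × 10^-3 / 0.059 = 0.1329 → 13.3%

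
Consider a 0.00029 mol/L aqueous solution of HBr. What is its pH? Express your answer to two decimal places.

HBr is a strong acid and dissociates completely, so [H+] = 0.00029 M.
pH = -log(0.00029) = 3.54

pH = 3.54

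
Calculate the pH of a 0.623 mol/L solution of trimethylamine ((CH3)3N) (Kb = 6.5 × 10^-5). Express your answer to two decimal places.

(CH3)3N + H2O ⇌ (CH3)3NH+ + OH-
Kb = [OH-]²/(0.623 − [OH-]) = 6.5 × 10^-5
Since Kb ≪ C₀, [OH-] ≈ √(Kb·C₀) = 6.36 × 10^-3 M.
Check: 1% ionized — well under 5%, approximation valid.
pOH = 2.20, so pH = 14.00 − pOH = 11.80

pH = 11.80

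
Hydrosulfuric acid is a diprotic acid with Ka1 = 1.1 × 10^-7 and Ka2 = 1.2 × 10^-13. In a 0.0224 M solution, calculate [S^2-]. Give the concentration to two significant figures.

1.2 × 10^-13 M

First ionization gives [H+] ≈ [HS-] = 4.96 × 10^-5 M.
Second step: Ka2 = [H+][S^2-]/[HS-] ≈ [S^2-] (since [H+] ≈ [HS-]).
So [S^2-] ≈ Ka2.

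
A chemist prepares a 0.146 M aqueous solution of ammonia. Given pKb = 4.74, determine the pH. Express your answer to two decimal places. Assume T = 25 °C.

NH3 + H2O ⇌ NH4+ + OH-
Kb = 10^(−4.74) = 1.82 × 10^-5
From the ICE table, Kb = [OH-]²/(0.146 − [OH-]) = 1.82 × 10^-5.
Since Kb ≪ C₀, [OH-] ≈ √(Kb·C₀) = 1.63 × 10^-3 M.
pOH = −log(1.63 × 10^-3) = 2.79; pH = 14.00 − 2.79 = 11.21

pH = 11.21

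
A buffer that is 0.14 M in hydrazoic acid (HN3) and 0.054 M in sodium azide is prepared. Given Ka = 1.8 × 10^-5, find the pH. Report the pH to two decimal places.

pH = 4.33

pKa = −log(1.8 × 10^-5) = 4.745
Henderson–Hasselbalch: pH = pKa + log([N3-]/[HN3]) = 4.745 + log(0.054/0.14)
pH = 4.745 + (-0.414) = 4.33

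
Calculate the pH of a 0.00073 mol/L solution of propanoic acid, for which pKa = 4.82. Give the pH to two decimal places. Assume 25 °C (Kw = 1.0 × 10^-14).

pH = 4.01

CH3CH2COOH ⇌ CH3CH2COO- + H+
Ka = 10^(−4.82) = 1.51 × 10^-5
From the ICE table, Ka = x²/(0.00073 − x) = 1.51 × 10^-5.
The 5% rule fails; solving x² + Ka·x − Ka·C₀ = 0 exactly:
x = (−Ka + √(Ka² + 4·Ka·C₀))/2 = 9.77 × 10^-5 M
pH = −log(9.77 × 10^-5) = 4.01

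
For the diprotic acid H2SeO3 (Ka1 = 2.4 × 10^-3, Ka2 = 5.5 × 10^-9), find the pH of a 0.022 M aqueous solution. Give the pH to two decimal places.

Since Ka1 ≫ Ka2, the first ionization dominates [H+].
Ka1 = x²/(0.022 − x) = 2.4 × 10^-3
Solving the quadratic: x = (−Ka1 + √(Ka1² + 4·Ka1·C₀))/2 = 6.16 × 10^-3 M
pH = −log(6.16 × 10^-3) = 2.21

pH = 2.21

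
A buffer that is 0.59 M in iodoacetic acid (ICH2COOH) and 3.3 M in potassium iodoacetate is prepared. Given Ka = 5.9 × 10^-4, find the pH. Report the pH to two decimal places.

pH = 3.98

pKa = −log(5.9 × 10^-4) = 3.229
Henderson–Hasselbalch: pH = pKa + log([ICH2COO-]/[ICH2COOH]) = 3.229 + log(3.3/0.59)
pH = 3.229 + (+0.748) = 3.98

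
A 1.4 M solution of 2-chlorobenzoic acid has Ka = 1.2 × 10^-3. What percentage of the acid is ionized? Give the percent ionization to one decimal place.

2.9%

ClC6H4COOH ⇌ ClC6H4COO- + H+; let x = [H+] at equilibrium.
x ≈ √(Ka·C₀) = √(1.2 × 10^-3 × 1.4) = 4.10 × 10^-2 M
Fraction ionized = 4.10 × 10^-2 / 1.4 = 0.0293 → 2.9%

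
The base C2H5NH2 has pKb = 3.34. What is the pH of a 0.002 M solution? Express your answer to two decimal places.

C2H5NH2 + H2O ⇌ C2H5NH3+ + OH-
Kb = 10^(−3.34) = 4.57 × 10^-4
Let x = [OH-] at equilibrium. Kb = x²/(0.002 − x).
Here C₀/Kb ≈ 4.38, so the small-x approximation fails. Use the quadratic:
x = (−Kb + √(Kb² + 4·Kb·C₀))/2 = 7.54 × 10^-4 M
pOH = −log(7.54 × 10^-4) = 3.12; pH = 14.00 − 3.12 = 10.88

pH = 10.88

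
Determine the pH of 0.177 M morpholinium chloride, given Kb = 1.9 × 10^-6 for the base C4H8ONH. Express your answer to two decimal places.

C4H8ONH2+ is the conjugate acid of the weak base C4H8ONH.
Ka = Kw/Kb = 1.0×10^-14 / 1.9 × 10^-6 = 5.26 × 10^-9
Ka = x²/(0.177 − x) = 5.26 × 10^-9
Neglecting x in the denominator: x = √(5.26 × 10^-9 × 0.177) = 3.05 × 10^-5 M
pH = −log[H+] = −log(3.05 × 10^-5) = 4.52

pH = 4.52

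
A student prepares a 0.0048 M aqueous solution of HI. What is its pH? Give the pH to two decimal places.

HI is a strong acid and dissociates completely, so [H+] = 0.0048 M.
pH = -log(0.0048) = 2.32

pH = 2.32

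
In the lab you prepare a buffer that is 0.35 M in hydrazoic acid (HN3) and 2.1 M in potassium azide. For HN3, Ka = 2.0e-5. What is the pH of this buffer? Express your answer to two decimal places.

pH = 5.48

pKa = −log(2.0 × 10^-5) = 4.699
Henderson–Hasselbalch: pH = pKa + log([N3-]/[HN3]) = 4.699 + log(2.1/0.35)
pH = 4.699 + (+0.778) = 5.48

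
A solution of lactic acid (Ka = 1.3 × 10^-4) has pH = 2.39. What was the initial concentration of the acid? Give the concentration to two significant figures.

[H+] = 10^(-2.39) = 4.07 × 10^-3 M = x
Ka = x²/(C₀ − x) ⇒ C₀ = x + x²/Ka
C₀ = 4.07 × 10^-3 + (4.07 × 10^-3)²/(1.3 × 10^-4) = 1.31 × 10^-1 M

C₀ = 1.3 × 10^-1 M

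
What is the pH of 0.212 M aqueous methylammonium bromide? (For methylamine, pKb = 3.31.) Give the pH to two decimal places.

CH3NH3+ is the conjugate acid of the weak base CH3NH2.
Kb = 10^(−3.31) = 4.90 × 10^-4
Ka = Kw/Kb = 1.0×10^-14 / 4.90 × 10^-4 = 2.04 × 10^-11
Let x = [H+] at equilibrium. Ka = x²/(0.212 − x).
Neglecting x in the denominator: x = √(2.04 × 10^-11 × 0.212) = 2.08 × 10^-6 M
Check: 0.00098% ionized — well under 5%, approximation valid.
pH = −log(2.08 × 10^-6) = 5.68

pH = 5.68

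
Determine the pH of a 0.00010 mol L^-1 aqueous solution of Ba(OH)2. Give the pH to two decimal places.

Ba(OH)2 is a strong base (each formula unit releases 2 OH-); [OH-] = 0.0002 M.
pOH = -log(0.0002) = 3.70
pH = 14.00 - 3.70 = 10.30

pH = 10.30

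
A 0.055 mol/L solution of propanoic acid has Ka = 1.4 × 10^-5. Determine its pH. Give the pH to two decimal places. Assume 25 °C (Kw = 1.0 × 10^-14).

CH3CH2COOH ⇌ CH3CH2COO- + H+
Ka = [H+]²/(0.055 − [H+]) = 1.4 × 10^-5
Neglecting [H+] in the denominator: [H+] = √(1.4 × 10^-5 × 0.055) = 8.77 × 10^-4 M
Check: 1.6% ionized — well under 5%, approximation valid.
pH = −log(8.77 × 10^-4) = 3.06

pH = 3.06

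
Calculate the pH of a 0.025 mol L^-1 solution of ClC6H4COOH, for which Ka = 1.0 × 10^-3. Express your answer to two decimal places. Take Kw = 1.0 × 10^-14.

pH = 2.34

ClC6H4COOH ⇌ ClC6H4COO- + H+
Let x = [H+] at equilibrium. Ka = x²/(0.025 − x).
Here C₀/Ka ≈ 25, so the small-x approximation fails. Use the quadratic:
x = [−0.001 + √(0.001² + 0.0001)]/2 = 4.52 × 10^-3 M
pH = −log(4.52 × 10^-3) = 2.34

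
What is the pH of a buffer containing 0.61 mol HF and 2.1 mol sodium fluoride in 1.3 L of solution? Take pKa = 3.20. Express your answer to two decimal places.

Henderson–Hasselbalch: pH = pKa + log([F-]/[HF]) = 3.20 + log(2.1/0.61)
pH = 3.20 + (+0.537) = 3.74

pH = 3.74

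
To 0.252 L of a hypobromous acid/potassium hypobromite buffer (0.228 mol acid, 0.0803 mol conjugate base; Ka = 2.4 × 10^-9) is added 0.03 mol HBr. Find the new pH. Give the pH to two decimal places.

After neutralization: n(HOBr) = 0.258 mol, n(OBr-) = 0.0503 mol.
pKa = −log(2.4 × 10^-9) = 8.620
Henderson–Hasselbalch with mole ratio 0.0503/0.258: pH = 8.620 + (-0.710)

pH = 7.91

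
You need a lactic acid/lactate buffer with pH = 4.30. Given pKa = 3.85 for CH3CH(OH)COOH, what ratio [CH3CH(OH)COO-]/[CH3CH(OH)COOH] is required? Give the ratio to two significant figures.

pH = pKa + log(r) ⇒ log(r) = 4.30 − 3.85 = +0.45
r = [CH3CH(OH)COO-]/[CH3CH(OH)COOH] = 10^(+0.45) = 2.82

ratio = 2.8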